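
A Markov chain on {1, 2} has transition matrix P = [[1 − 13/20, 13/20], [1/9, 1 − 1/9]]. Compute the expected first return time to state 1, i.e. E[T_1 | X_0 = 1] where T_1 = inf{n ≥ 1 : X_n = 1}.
E[T_1 | X_0 = 1] = 1/π_1 = 137/20

For an irreducible recurrent Markov chain with stationary distribution π, E[T_i | X_0 = i] = 1/π_i (Kac's formula). Here π_1 = (1/9)/(13/20 + 1/9) = (1/9)/(137/180) = 20/137, so E[T_1 | X_0 = 1] = 1/π_1 = (13/20 + 1/9)/(1/9) = (137/180)/(1/9) = 137/20.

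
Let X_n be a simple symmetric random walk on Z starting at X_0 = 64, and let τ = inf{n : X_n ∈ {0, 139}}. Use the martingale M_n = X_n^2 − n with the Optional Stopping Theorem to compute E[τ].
E[τ] = 4800

M_n = X_n^2 − n is a martingale (since E[X_{n+1}^2 | F_n] = X_n^2 + 1). By OST (τ has finite mean in a bounded region), E[M_τ] = E[M_0] = X_0^2 − 0 = 64^2 = 4096. Also E[M_τ] = E[X_τ^2] − E[τ]. The walk exits at 0 or 139, with P(hit 139 first) = 64/139, so E[X_τ^2] = 139^2 · 64/139 + 0 = 8896. Thus E[τ] = E[X_τ^2] − E[M_τ] = 8896 − 4096 = 4800 = 64(139 − 64) = 4800.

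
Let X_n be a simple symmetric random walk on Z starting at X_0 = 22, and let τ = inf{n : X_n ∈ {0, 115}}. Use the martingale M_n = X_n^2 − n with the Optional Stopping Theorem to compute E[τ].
E[τ] = 2046

M_n = X_n^2 − n is a martingale (since E[X_{n+1}^2 | F_n] = X_n^2 + 1). By OST (τ has finite mean in a bounded region), E[M_τ] = E[M_0] = X_0^2 − 0 = 22^2 = 484. Also E[M_τ] = E[X_τ^2] − E[τ]. The walk exits at 0 or 115, with P(hit 115 first) = 22/115, so E[X_τ^2] = 115^2 · 22/115 + 0 = 2530. Thus E[τ] = E[X_τ^2] − E[M_τ] = 2530 − 484 = 2046 = 22(115 − 22) = 2046.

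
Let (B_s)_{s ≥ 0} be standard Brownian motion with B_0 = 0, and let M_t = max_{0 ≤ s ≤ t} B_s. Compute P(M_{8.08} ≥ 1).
P(M_{8.08} ≥ 1) = 2·P(B_{8.08} ≥ 1) = 2(1 − Φ(1/√8.08)) ≈ 0.7250

By the reflection principle for Brownian motion, P(M_t ≥ a) = 2 · P(B_t ≥ a) for a ≥ 0. Since B_t ~ N(0, t), P(B_t ≥ 1) = 1 − Φ(1/√t) = 1 − Φ(1/√8.08) = 1 − Φ(0.3518). So
  P(M_{8.08} ≥ 1) = 2(1 − Φ(0.3518)) ≈ 0.7250.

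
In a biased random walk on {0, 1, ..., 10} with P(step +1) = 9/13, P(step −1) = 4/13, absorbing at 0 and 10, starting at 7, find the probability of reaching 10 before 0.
P(hit 10 before 0) = (1 − (4/9)^7) / (1 − (4/9)^10) = 694968093/697147165

Let u_k denote P(reach 10 before 0 | start at k). Boundary: u_0 = 0, u_10 = 1. Recurrence: u_k = 9/13·u_{k+1} + 4/13·u_{k-1} for 1 ≤ k ≤ 9. Try u_k = A + B·r^k with r = q/p = (4/13)/(9/13) = 4/9. Substitution satisfies the recurrence; boundary conditions give:
  u_k = (1 − r^k) / (1 − r^N) = (1 − (4/9)^7) / (1 − (4/9)^10) = 694968093/697147165.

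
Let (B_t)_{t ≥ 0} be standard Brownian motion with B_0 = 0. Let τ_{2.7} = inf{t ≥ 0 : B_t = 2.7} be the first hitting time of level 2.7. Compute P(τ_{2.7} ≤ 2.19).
P(τ_{2.7} ≤ 2.19) = 2(1 − Φ(2.7/√2.19)) = 2(1 − Φ(1.8245)) ≈ 0.0681

By the reflection principle for standard BM, P(τ_b ≤ t) = 2 · P(B_t ≥ b). Since B_t ~ N(0, t), P(B_t ≥ 2.7) = 1 − Φ(2.7/√t) = 1 − Φ(2.7/√2.19) = 1 − Φ(1.8245) ≈ 0.03404. Doubling: P(τ_{2.7} ≤ 2.19) ≈ 2 · 0.03404 = 0.06808 ≈ 0.0681.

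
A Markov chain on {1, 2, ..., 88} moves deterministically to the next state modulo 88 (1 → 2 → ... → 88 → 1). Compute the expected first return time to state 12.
E[T_12 | X_0 = 12] = 88

The chain cycles deterministically, so starting at state 12 it returns in exactly 88 steps. Equivalently, the stationary distribution is uniform π_j = 1/88 for every state j, so by Kac's formula E[T_12] = 1/π_12 = 88.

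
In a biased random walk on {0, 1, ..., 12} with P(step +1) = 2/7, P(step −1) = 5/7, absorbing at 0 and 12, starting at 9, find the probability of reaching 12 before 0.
P(hit 12 before 0) = (1 − (5/2)^9) / (1 − (5/2)^12) = 133512/2086637

Let u_k denote P(reach 12 before 0 | start at k). Boundary: u_0 = 0, u_12 = 1. Recurrence: u_k = 2/7·u_{k+1} + 5/7·u_{k-1} for 1 ≤ k ≤ 11. Try u_k = A + B·r^k with r = q/p = (5/7)/(2/7) = 5/2. Substitution satisfies the recurrence; boundary conditions give:
  u_k = (1 − r^k) / (1 − r^N) = (1 − (5/2)^9) / (1 − (5/2)^12) = 133512/2086637.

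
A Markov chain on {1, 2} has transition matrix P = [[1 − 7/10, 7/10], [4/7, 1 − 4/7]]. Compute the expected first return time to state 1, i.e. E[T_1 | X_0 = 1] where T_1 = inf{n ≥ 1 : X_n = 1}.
E[T_1 | X_0 = 1] = 1/π_1 = 89/40

For an irreducible recurrent Markov chain with stationary distribution π, E[T_i | X_0 = i] = 1/π_i (Kac's formula). Here π_1 = (4/7)/(7/10 + 4/7) = (4/7)/(89/70) = 40/89, so E[T_1 | X_0 = 1] = 1/π_1 = (7/10 + 4/7)/(4/7) = (89/70)/(4/7) = 89/40.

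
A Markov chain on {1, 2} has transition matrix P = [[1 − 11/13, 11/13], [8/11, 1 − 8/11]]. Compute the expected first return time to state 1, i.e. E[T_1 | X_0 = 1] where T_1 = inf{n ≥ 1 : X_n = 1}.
E[T_1 | X_0 = 1] = 1/π_1 = 225/104

For an irreducible recurrent Markov chain with stationary distribution π, E[T_i | X_0 = i] = 1/π_i (Kac's formula). Here π_1 = (8/11)/(11/13 + 8/11) = (8/11)/(225/143) = 104/225, so E[T_1 | X_0 = 1] = 1/π_1 = (11/13 + 8/11)/(8/11) = (225/143)/(8/11) = 225/104.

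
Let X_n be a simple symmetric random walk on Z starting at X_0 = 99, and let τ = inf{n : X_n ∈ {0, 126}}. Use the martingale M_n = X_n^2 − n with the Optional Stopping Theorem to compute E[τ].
E[τ] = 2673

M_n = X_n^2 − n is a martingale (since E[X_{n+1}^2 | F_n] = X_n^2 + 1). By OST (τ has finite mean in a bounded region), E[M_τ] = E[M_0] = X_0^2 − 0 = 99^2 = 9801. Also E[M_τ] = E[X_τ^2] − E[τ]. The walk exits at 0 or 126, with P(hit 126 first) = 99/126, so E[X_τ^2] = 126^2 · 99/126 + 0 = 12474. Thus E[τ] = E[X_τ^2] − E[M_τ] = 12474 − 9801 = 2673 = 99(126 − 99) = 2673.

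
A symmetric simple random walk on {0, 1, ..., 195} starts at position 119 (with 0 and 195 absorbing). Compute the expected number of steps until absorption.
E[τ | X_0 = 119] = 9044

Let v_k = E[τ | X_0 = k]. Boundary: v_0 = v_195 = 0. Recurrence: v_k = 1 + (v_{k-1} + v_{k+1})/2 for 1 ≤ k ≤ 194. The particular solution to v_k − (v_{k-1} + v_{k+1})/2 = 1 is v_k = −k^2. Adding homogeneous solution A + B k and matching boundaries gives v_k = k (195 − k). Substituting k = 119: v_119 = 119 · 76 = 9044.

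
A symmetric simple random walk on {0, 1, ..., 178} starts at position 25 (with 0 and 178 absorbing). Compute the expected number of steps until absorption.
E[τ | X_0 = 25] = 3825

Let v_k = E[τ | X_0 = k]. Boundary: v_0 = v_178 = 0. Recurrence: v_k = 1 + (v_{k-1} + v_{k+1})/2 for 1 ≤ k ≤ 177. The particular solution to v_k − (v_{k-1} + v_{k+1})/2 = 1 is v_k = −k^2. Adding homogeneous solution A + B k and matching boundaries gives v_k = k (178 − k). Substituting k = 25: v_25 = 25 · 153 = 3825.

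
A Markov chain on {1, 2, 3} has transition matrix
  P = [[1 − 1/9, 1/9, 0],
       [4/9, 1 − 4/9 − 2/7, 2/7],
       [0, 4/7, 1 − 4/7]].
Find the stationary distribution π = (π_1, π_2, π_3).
π = (8/11, 2/11, 1/11)

This is a birth-death chain on three states, which satisfies detailed balance: π_1 · P_{12} = π_2 · P_{21} and π_2 · P_{23} = π_3 · P_{32}.
From π_1 · 1/9 = π_2 · 4/9: π_2/π_1 = (1/9)/(4/9) = 1/4.
From π_2 · 2/7 = π_3 · 4/7: π_3/π_2 = (2/7)/(4/7) = 1/2.
Take π_1 proportional to 1; then unnormalized π = (1, 1/4, 1/8). Normalize by dividing by the sum 11/8:
  π = (8/11, 2/11, 1/11).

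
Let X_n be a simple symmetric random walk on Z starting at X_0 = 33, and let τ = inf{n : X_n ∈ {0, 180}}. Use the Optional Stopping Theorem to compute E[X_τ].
E[X_τ] = 33

X_n is a martingale and τ is a bounded-mean stopping time (indeed τ is finite a.s. with bounded expectation since the walk is in a bounded region). By the OST, E[X_τ] = E[X_0] = 33. Equivalently: E[X_τ] = 180 · P(hit 180 first) + 0 · P(hit 0 first) = 180 · (33/180) = 33.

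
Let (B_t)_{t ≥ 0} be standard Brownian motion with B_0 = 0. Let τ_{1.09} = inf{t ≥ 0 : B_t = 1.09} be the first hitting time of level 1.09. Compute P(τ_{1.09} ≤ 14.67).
P(τ_{1.09} ≤ 14.67) = 2(1 − Φ(1.09/√14.67)) = 2(1 − Φ(0.2846)) ≈ 0.7760

By the reflection principle for standard BM, P(τ_b ≤ t) = 2 · P(B_t ≥ b). Since B_t ~ N(0, t), P(B_t ≥ 1.09) = 1 − Φ(1.09/√t) = 1 − Φ(1.09/√14.67) = 1 − Φ(0.2846) ≈ 0.38798. Doubling: P(τ_{1.09} ≤ 14.67) ≈ 2 · 0.38798 = 0.77596 ≈ 0.7760.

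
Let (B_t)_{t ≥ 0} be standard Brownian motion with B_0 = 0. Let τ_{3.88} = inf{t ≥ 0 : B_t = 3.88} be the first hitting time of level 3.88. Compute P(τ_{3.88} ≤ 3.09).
P(τ_{3.88} ≤ 3.09) = 2(1 − Φ(3.88/√3.09)) = 2(1 − Φ(2.2073)) ≈ 0.0273

By the reflection principle for standard BM, P(τ_b ≤ t) = 2 · P(B_t ≥ b). Since B_t ~ N(0, t), P(B_t ≥ 3.88) = 1 − Φ(3.88/√t) = 1 − Φ(3.88/√3.09) = 1 − Φ(2.2073) ≈ 0.01365. Doubling: P(τ_{3.88} ≤ 3.09) ≈ 2 · 0.01365 = 0.02730 ≈ 0.0273.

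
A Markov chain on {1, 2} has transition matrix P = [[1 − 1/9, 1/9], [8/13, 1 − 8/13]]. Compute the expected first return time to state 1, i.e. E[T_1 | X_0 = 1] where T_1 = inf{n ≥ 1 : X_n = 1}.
E[T_1 | X_0 = 1] = 1/π_1 = 85/72

For an irreducible recurrent Markov chain with stationary distribution π, E[T_i | X_0 = i] = 1/π_i (Kac's formula). Here π_1 = (8/13)/(1/9 + 8/13) = (8/13)/(85/117) = 72/85, so E[T_1 | X_0 = 1] = 1/π_1 = (1/9 + 8/13)/(8/13) = (85/117)/(8/13) = 85/72.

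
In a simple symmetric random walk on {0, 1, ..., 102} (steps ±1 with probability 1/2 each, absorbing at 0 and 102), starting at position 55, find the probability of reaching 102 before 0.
P(hit 102 before 0) = 55/102

Let u_k = P(hit 102 before 0 | start at k). Then u_0 = 0, u_102 = 1, and u_k = u_{k-1}/2 + u_{k+1}/2 for 1 ≤ k ≤ 101. This harmonic recurrence is solved by u_k = k/102, giving u_55 = 55/102.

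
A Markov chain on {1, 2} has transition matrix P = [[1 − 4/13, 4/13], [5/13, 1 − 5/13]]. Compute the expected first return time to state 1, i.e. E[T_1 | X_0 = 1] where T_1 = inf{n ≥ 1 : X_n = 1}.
E[T_1 | X_0 = 1] = 1/π_1 = 9/5

For an irreducible recurrent Markov chain with stationary distribution π, E[T_i | X_0 = i] = 1/π_i (Kac's formula). Here π_1 = (5/13)/(4/13 + 5/13) = (5/13)/(9/13) = 5/9, so E[T_1 | X_0 = 1] = 1/π_1 = (4/13 + 5/13)/(5/13) = (9/13)/(5/13) = 9/5.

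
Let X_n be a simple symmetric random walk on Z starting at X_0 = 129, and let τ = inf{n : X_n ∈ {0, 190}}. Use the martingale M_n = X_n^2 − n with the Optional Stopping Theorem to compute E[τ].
E[τ] = 7869

M_n = X_n^2 − n is a martingale (since E[X_{n+1}^2 | F_n] = X_n^2 + 1). By OST (τ has finite mean in a bounded region), E[M_τ] = E[M_0] = X_0^2 − 0 = 129^2 = 16641. Also E[M_τ] = E[X_τ^2] − E[τ]. The walk exits at 0 or 190, with P(hit 190 first) = 129/190, so E[X_τ^2] = 190^2 · 129/190 + 0 = 24510. Thus E[τ] = E[X_τ^2] − E[M_τ] = 24510 − 16641 = 7869 = 129(190 − 129) = 7869.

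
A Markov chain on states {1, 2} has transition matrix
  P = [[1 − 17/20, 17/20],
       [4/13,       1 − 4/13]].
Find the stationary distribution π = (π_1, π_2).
π_1 = 80/301, π_2 = 221/301

Solve πP = π with π_1 + π_2 = 1. From πP = π: π_1 · (1 − 17/20) + π_2 · 4/13 = π_1 ⇒ π_2 · 4/13 = π_1 · 17/20 ⇒ π_2/π_1 = (17/20)/(4/13) = 221/80. Together with π_1 + π_2 = 1:
  π_1 = (4/13)/(17/20 + 4/13) = (4/13)/(301/260) = 80/301,
  π_2 = (17/20)/(17/20 + 4/13) = (17/20)/(301/260) = 221/301.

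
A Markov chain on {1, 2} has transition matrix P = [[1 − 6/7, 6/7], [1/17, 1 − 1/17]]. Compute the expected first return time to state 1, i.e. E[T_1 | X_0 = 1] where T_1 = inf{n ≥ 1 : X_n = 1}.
E[T_1 | X_0 = 1] = 1/π_1 = 109/7

For an irreducible recurrent Markov chain with stationary distribution π, E[T_i | X_0 = i] = 1/π_i (Kac's formula). Here π_1 = (1/17)/(6/7 + 1/17) = (1/17)/(109/119) = 7/109, so E[T_1 | X_0 = 1] = 1/π_1 = (6/7 + 1/17)/(1/17) = (109/119)/(1/17) = 109/7.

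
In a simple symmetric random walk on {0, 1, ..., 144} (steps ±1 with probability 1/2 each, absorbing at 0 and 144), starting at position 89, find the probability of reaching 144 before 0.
P(hit 144 before 0) = 89/144

Let u_k = P(hit 144 before 0 | start at k). Then u_0 = 0, u_144 = 1, and u_k = u_{k-1}/2 + u_{k+1}/2 for 1 ≤ k ≤ 143. This harmonic recurrence is solved by u_k = k/144, giving u_89 = 89/144.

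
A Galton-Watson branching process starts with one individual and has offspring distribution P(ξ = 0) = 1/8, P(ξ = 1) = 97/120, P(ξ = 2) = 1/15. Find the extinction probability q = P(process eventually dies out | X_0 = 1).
q = 1

Mean offspring μ = 0·1/8 + 1·97/120 + 2·1/15 = 113/120 ≤ 1. For μ ≤ 1 with offspring not concentrated at 1, the Galton-Watson process goes extinct almost surely, so q = 1.
(Algebraic check: The pgf is f(s) = 1/8 + 97/120·s + 1/15·s². The extinction probability q is the smallest fixed point of f in [0, 1]. Setting s = f(s):
  1/15·s² + (97/120 − 1)·s + 1/8 = 0
  1/15·s² − (1/8 + 1/15)·s + 1/8 = 0
which factors as (s − 1)·(1/15·s − 1/8) = 0, giving roots s = 1 and s = (1/8)/(1/15) = 15/8. Since 15/8 ≥ 1, the smallest root in [0, 1] is s = 1.)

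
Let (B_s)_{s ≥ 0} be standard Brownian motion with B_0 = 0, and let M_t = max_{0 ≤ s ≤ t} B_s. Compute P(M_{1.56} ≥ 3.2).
P(M_{1.56} ≥ 3.2) = 2·P(B_{1.56} ≥ 3.2) = 2(1 − Φ(3.2/√1.56)) ≈ 0.0104

By the reflection principle for Brownian motion, P(M_t ≥ a) = 2 · P(B_t ≥ a) for a ≥ 0. Since B_t ~ N(0, t), P(B_t ≥ 3.2) = 1 − Φ(3.2/√t) = 1 − Φ(3.2/√1.56) = 1 − Φ(2.5621). So
  P(M_{1.56} ≥ 3.2) = 2(1 − Φ(2.5621)) ≈ 0.0104.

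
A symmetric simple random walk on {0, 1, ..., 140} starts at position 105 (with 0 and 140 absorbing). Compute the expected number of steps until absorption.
E[τ | X_0 = 105] = 3675

Let v_k = E[τ | X_0 = k]. Boundary: v_0 = v_140 = 0. Recurrence: v_k = 1 + (v_{k-1} + v_{k+1})/2 for 1 ≤ k ≤ 139. The particular solution to v_k − (v_{k-1} + v_{k+1})/2 = 1 is v_k = −k^2. Adding homogeneous solution A + B k and matching boundaries gives v_k = k (140 − k). Substituting k = 105: v_105 = 105 · 35 = 3675.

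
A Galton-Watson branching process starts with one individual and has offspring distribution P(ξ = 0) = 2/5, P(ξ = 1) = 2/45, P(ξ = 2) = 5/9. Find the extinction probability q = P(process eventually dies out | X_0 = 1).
q = 18/25

The pgf is f(s) = 2/5 + 2/45·s + 5/9·s². The extinction probability q is the smallest fixed point of f in [0, 1]. Setting s = f(s):
  5/9·s² + (2/45 − 1)·s + 2/5 = 0
  5/9·s² − (2/5 + 5/9)·s + 2/5 = 0
which factors as (s − 1)·(5/9·s − 2/5) = 0, giving roots s = 1 and s = (2/5)/(5/9) = 18/25.
Mean offspring μ = 2/45 + 2·5/9 = 52/45 > 1 (supercritical), so q < 1. The extinction probability is the smaller root: q = (2/5)/(5/9) = 18/25.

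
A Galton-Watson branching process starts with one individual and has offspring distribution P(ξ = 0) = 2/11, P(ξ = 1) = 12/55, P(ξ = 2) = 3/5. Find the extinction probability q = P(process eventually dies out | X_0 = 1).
q = 10/33

The pgf is f(s) = 2/11 + 12/55·s + 3/5·s². The extinction probability q is the smallest fixed point of f in [0, 1]. Setting s = f(s):
  3/5·s² + (12/55 − 1)·s + 2/11 = 0
  3/5·s² − (2/11 + 3/5)·s + 2/11 = 0
which factors as (s − 1)·(3/5·s − 2/11) = 0, giving roots s = 1 and s = (2/11)/(3/5) = 10/33.
Mean offspring μ = 12/55 + 2·3/5 = 78/55 > 1 (supercritical), so q < 1. The extinction probability is the smaller root: q = (2/11)/(3/5) = 10/33.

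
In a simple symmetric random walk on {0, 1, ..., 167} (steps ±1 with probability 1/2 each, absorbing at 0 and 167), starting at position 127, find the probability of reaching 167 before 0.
P(hit 167 before 0) = 127/167

Let u_k = P(hit 167 before 0 | start at k). Then u_0 = 0, u_167 = 1, and u_k = u_{k-1}/2 + u_{k+1}/2 for 1 ≤ k ≤ 166. This harmonic recurrence is solved by u_k = k/167, giving u_127 = 127/167.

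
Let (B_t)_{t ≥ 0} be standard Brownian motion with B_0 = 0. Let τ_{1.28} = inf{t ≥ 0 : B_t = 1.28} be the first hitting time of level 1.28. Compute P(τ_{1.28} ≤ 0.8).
P(τ_{1.28} ≤ 0.8) = 2(1 − Φ(1.28/√0.8)) = 2(1 − Φ(1.4311)) ≈ 0.1524

By the reflection principle for standard BM, P(τ_b ≤ t) = 2 · P(B_t ≥ b). Since B_t ~ N(0, t), P(B_t ≥ 1.28) = 1 − Φ(1.28/√t) = 1 − Φ(1.28/√0.8) = 1 − Φ(1.4311) ≈ 0.07620. Doubling: P(τ_{1.28} ≤ 0.8) ≈ 2 · 0.07620 = 0.15240 ≈ 0.1524.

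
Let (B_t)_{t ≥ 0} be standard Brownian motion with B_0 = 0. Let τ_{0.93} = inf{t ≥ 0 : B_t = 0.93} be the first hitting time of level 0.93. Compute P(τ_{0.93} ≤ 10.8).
P(τ_{0.93} ≤ 10.8) = 2(1 − Φ(0.93/√10.8)) = 2(1 − Φ(0.2830)) ≈ 0.7772

By the reflection principle for standard BM, P(τ_b ≤ t) = 2 · P(B_t ≥ b). Since B_t ~ N(0, t), P(B_t ≥ 0.93) = 1 − Φ(0.93/√t) = 1 − Φ(0.93/√10.8) = 1 − Φ(0.2830) ≈ 0.38859. Doubling: P(τ_{0.93} ≤ 10.8) ≈ 2 · 0.38859 = 0.77718 ≈ 0.7772.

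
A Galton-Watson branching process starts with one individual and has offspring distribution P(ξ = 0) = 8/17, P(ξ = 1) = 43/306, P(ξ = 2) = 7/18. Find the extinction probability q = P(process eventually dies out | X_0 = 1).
q = 1

Mean offspring μ = 0·8/17 + 1·43/306 + 2·7/18 = 281/306 ≤ 1. For μ ≤ 1 with offspring not concentrated at 1, the Galton-Watson process goes extinct almost surely, so q = 1.
(Algebraic check: The pgf is f(s) = 8/17 + 43/306·s + 7/18·s². The extinction probability q is the smallest fixed point of f in [0, 1]. Setting s = f(s):
  7/18·s² + (43/306 − 1)·s + 8/17 = 0
  7/18·s² − (8/17 + 7/18)·s + 8/17 = 0
which factors as (s − 1)·(7/18·s − 8/17) = 0, giving roots s = 1 and s = (8/17)/(7/18) = 144/119. Since 144/119 ≥ 1, the smallest root in [0, 1] is s = 1.)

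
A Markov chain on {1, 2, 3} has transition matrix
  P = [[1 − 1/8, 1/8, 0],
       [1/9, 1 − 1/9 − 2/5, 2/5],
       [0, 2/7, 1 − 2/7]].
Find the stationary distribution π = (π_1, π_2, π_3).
π = (10/37, 45/148, 63/148)

This is a birth-death chain on three states, which satisfies detailed balance: π_1 · P_{12} = π_2 · P_{21} and π_2 · P_{23} = π_3 · P_{32}.
From π_1 · 1/8 = π_2 · 1/9: π_2/π_1 = (1/8)/(1/9) = 9/8.
From π_2 · 2/5 = π_3 · 2/7: π_3/π_2 = (2/5)/(2/7) = 7/5.
Take π_1 proportional to 1; then unnormalized π = (1, 9/8, 63/40). Normalize by dividing by the sum 37/10:
  π = (10/37, 45/148, 63/148).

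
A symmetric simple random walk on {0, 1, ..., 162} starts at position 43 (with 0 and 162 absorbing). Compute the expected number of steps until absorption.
E[τ | X_0 = 43] = 5117

Let v_k = E[τ | X_0 = k]. Boundary: v_0 = v_162 = 0. Recurrence: v_k = 1 + (v_{k-1} + v_{k+1})/2 for 1 ≤ k ≤ 161. The particular solution to v_k − (v_{k-1} + v_{k+1})/2 = 1 is v_k = −k^2. Adding homogeneous solution A + B k and matching boundaries gives v_k = k (162 − k). Substituting k = 43: v_43 = 43 · 119 = 5117.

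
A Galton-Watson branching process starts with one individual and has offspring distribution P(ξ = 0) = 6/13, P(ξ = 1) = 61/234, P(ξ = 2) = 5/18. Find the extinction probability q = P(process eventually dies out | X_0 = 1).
q = 1

Mean offspring μ = 0·6/13 + 1·61/234 + 2·5/18 = 191/234 ≤ 1. For μ ≤ 1 with offspring not concentrated at 1, the Galton-Watson process goes extinct almost surely, so q = 1.
(Algebraic check: The pgf is f(s) = 6/13 + 61/234·s + 5/18·s². The extinction probability q is the smallest fixed point of f in [0, 1]. Setting s = f(s):
  5/18·s² + (61/234 − 1)·s + 6/13 = 0
  5/18·s² − (6/13 + 5/18)·s + 6/13 = 0
which factors as (s − 1)·(5/18·s − 6/13) = 0, giving roots s = 1 and s = (6/13)/(5/18) = 108/65. Since 108/65 ≥ 1, the smallest root in [0, 1] is s = 1.)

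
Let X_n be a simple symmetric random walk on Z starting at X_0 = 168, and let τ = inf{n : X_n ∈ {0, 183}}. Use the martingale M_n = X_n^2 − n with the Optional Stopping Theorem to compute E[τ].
E[τ] = 2520

M_n = X_n^2 − n is a martingale (since E[X_{n+1}^2 | F_n] = X_n^2 + 1). By OST (τ has finite mean in a bounded region), E[M_τ] = E[M_0] = X_0^2 − 0 = 168^2 = 28224. Also E[M_τ] = E[X_τ^2] − E[τ]. The walk exits at 0 or 183, with P(hit 183 first) = 168/183, so E[X_τ^2] = 183^2 · 168/183 + 0 = 30744. Thus E[τ] = E[X_τ^2] − E[M_τ] = 30744 − 28224 = 2520 = 168(183 − 168) = 2520.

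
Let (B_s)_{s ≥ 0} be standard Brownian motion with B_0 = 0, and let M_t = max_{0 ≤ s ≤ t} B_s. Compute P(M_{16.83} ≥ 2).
P(M_{16.83} ≥ 2) = 2·P(B_{16.83} ≥ 2) = 2(1 − Φ(2/√16.83)) ≈ 0.6259

By the reflection principle for Brownian motion, P(M_t ≥ a) = 2 · P(B_t ≥ a) for a ≥ 0. Since B_t ~ N(0, t), P(B_t ≥ 2) = 1 − Φ(2/√t) = 1 − Φ(2/√16.83) = 1 − Φ(0.4875). So
  P(M_{16.83} ≥ 2) = 2(1 − Φ(0.4875)) ≈ 0.6259.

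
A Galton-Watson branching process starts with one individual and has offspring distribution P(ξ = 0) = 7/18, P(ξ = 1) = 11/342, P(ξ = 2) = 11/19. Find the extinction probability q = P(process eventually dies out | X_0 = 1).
q = 133/198

The pgf is f(s) = 7/18 + 11/342·s + 11/19·s². The extinction probability q is the smallest fixed point of f in [0, 1]. Setting s = f(s):
  11/19·s² + (11/342 − 1)·s + 7/18 = 0
  11/19·s² − (7/18 + 11/19)·s + 7/18 = 0
which factors as (s − 1)·(11/19·s − 7/18) = 0, giving roots s = 1 and s = (7/18)/(11/19) = 133/198.
Mean offspring μ = 11/342 + 2·11/19 = 407/342 > 1 (supercritical), so q < 1. The extinction probability is the smaller root: q = (7/18)/(11/19) = 133/198.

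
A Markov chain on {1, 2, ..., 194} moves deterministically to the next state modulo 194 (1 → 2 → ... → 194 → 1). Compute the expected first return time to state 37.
E[T_37 | X_0 = 37] = 194

The chain cycles deterministically, so starting at state 37 it returns in exactly 194 steps. Equivalently, the stationary distribution is uniform π_j = 1/194 for every state j, so by Kac's formula E[T_37] = 1/π_37 = 194.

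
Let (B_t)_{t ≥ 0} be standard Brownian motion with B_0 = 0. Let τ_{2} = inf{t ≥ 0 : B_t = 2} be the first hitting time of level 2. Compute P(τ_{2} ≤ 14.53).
P(τ_{2} ≤ 14.53) = 2(1 − Φ(2/√14.53)) = 2(1 − Φ(0.5247)) ≈ 0.5998

By the reflection principle for standard BM, P(τ_b ≤ t) = 2 · P(B_t ≥ b). Since B_t ~ N(0, t), P(B_t ≥ 2) = 1 − Φ(2/√t) = 1 − Φ(2/√14.53) = 1 − Φ(0.5247) ≈ 0.29990. Doubling: P(τ_{2} ≤ 14.53) ≈ 2 · 0.29990 = 0.59980 ≈ 0.5998.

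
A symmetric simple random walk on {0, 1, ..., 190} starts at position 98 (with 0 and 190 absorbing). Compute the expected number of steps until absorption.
E[τ | X_0 = 98] = 9016

Let v_k = E[τ | X_0 = k]. Boundary: v_0 = v_190 = 0. Recurrence: v_k = 1 + (v_{k-1} + v_{k+1})/2 for 1 ≤ k ≤ 189. The particular solution to v_k − (v_{k-1} + v_{k+1})/2 = 1 is v_k = −k^2. Adding homogeneous solution A + B k and matching boundaries gives v_k = k (190 − k). Substituting k = 98: v_98 = 98 · 92 = 9016.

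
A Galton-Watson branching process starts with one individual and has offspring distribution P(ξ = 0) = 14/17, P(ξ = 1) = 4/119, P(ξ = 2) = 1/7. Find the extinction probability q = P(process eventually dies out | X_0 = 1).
q = 1

Mean offspring μ = 0·14/17 + 1·4/119 + 2·1/7 = 38/119 ≤ 1. For μ ≤ 1 with offspring not concentrated at 1, the Galton-Watson process goes extinct almost surely, so q = 1.
(Algebraic check: The pgf is f(s) = 14/17 + 4/119·s + 1/7·s². The extinction probability q is the smallest fixed point of f in [0, 1]. Setting s = f(s):
  1/7·s² + (4/119 − 1)·s + 14/17 = 0
  1/7·s² − (14/17 + 1/7)·s + 14/17 = 0
which factors as (s − 1)·(1/7·s − 14/17) = 0, giving roots s = 1 and s = (14/17)/(1/7) = 98/17. Since 98/17 ≥ 1, the smallest root in [0, 1] is s = 1.)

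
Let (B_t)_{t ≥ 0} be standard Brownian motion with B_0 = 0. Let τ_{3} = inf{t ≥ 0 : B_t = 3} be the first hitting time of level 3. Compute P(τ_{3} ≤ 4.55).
P(τ_{3} ≤ 4.55) = 2(1 − Φ(3/√4.55)) = 2(1 − Φ(1.4064)) ≈ 0.1596

By the reflection principle for standard BM, P(τ_b ≤ t) = 2 · P(B_t ≥ b). Since B_t ~ N(0, t), P(B_t ≥ 3) = 1 − Φ(3/√t) = 1 − Φ(3/√4.55) = 1 − Φ(1.4064) ≈ 0.07980. Doubling: P(τ_{3} ≤ 4.55) ≈ 2 · 0.07980 = 0.15960 ≈ 0.1596.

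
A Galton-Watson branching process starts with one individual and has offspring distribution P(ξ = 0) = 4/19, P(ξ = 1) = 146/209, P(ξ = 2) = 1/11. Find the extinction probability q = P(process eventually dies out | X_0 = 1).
q = 1

Mean offspring μ = 0·4/19 + 1·146/209 + 2·1/11 = 184/209 ≤ 1. For μ ≤ 1 with offspring not concentrated at 1, the Galton-Watson process goes extinct almost surely, so q = 1.
(Algebraic check: The pgf is f(s) = 4/19 + 146/209·s + 1/11·s². The extinction probability q is the smallest fixed point of f in [0, 1]. Setting s = f(s):
  1/11·s² + (146/209 − 1)·s + 4/19 = 0
  1/11·s² − (4/19 + 1/11)·s + 4/19 = 0
which factors as (s − 1)·(1/11·s − 4/19) = 0, giving roots s = 1 and s = (4/19)/(1/11) = 44/19. Since 44/19 ≥ 1, the smallest root in [0, 1] is s = 1.)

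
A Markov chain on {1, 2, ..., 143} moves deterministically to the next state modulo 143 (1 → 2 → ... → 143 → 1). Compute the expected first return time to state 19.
E[T_19 | X_0 = 19] = 143

The chain cycles deterministically, so starting at state 19 it returns in exactly 143 steps. Equivalently, the stationary distribution is uniform π_j = 1/143 for every state j, so by Kac's formula E[T_19] = 1/π_19 = 143.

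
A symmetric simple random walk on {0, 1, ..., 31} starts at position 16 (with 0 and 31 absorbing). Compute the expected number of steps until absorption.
E[τ | X_0 = 16] = 240

Let v_k = E[τ | X_0 = k]. Boundary: v_0 = v_31 = 0. Recurrence: v_k = 1 + (v_{k-1} + v_{k+1})/2 for 1 ≤ k ≤ 30. The particular solution to v_k − (v_{k-1} + v_{k+1})/2 = 1 is v_k = −k^2. Adding homogeneous solution A + B k and matching boundaries gives v_k = k (31 − k). Substituting k = 16: v_16 = 16 · 15 = 240.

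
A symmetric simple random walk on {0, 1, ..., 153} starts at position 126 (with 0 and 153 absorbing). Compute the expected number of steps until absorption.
E[τ | X_0 = 126] = 3402

Let v_k = E[τ | X_0 = k]. Boundary: v_0 = v_153 = 0. Recurrence: v_k = 1 + (v_{k-1} + v_{k+1})/2 for 1 ≤ k ≤ 152. The particular solution to v_k − (v_{k-1} + v_{k+1})/2 = 1 is v_k = −k^2. Adding homogeneous solution A + B k and matching boundaries gives v_k = k (153 − k). Substituting k = 126: v_126 = 126 · 27 = 3402.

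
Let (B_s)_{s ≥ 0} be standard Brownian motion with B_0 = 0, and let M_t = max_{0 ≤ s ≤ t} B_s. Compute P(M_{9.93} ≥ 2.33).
P(M_{9.93} ≥ 2.33) = 2·P(B_{9.93} ≥ 2.33) = 2(1 − Φ(2.33/√9.93)) ≈ 0.4597

By the reflection principle for Brownian motion, P(M_t ≥ a) = 2 · P(B_t ≥ a) for a ≥ 0. Since B_t ~ N(0, t), P(B_t ≥ 2.33) = 1 − Φ(2.33/√t) = 1 − Φ(2.33/√9.93) = 1 − Φ(0.7394). So
  P(M_{9.93} ≥ 2.33) = 2(1 − Φ(0.7394)) ≈ 0.4597.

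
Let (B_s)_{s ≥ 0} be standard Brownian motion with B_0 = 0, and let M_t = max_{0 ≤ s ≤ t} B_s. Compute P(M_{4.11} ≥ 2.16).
P(M_{4.11} ≥ 2.16) = 2·P(B_{4.11} ≥ 2.16) = 2(1 − Φ(2.16/√4.11)) ≈ 0.2867

By the reflection principle for Brownian motion, P(M_t ≥ a) = 2 · P(B_t ≥ a) for a ≥ 0. Since B_t ~ N(0, t), P(B_t ≥ 2.16) = 1 − Φ(2.16/√t) = 1 − Φ(2.16/√4.11) = 1 − Φ(1.0654). So
  P(M_{4.11} ≥ 2.16) = 2(1 − Φ(1.0654)) ≈ 0.2867.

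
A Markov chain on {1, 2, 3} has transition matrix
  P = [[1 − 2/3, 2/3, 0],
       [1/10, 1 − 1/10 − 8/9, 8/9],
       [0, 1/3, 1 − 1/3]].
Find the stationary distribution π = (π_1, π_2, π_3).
π = (9/229, 60/229, 160/229)

This is a birth-death chain on three states, which satisfies detailed balance: π_1 · P_{12} = π_2 · P_{21} and π_2 · P_{23} = π_3 · P_{32}.
From π_1 · 2/3 = π_2 · 1/10: π_2/π_1 = (2/3)/(1/10) = 20/3.
From π_2 · 8/9 = π_3 · 1/3: π_3/π_2 = (8/9)/(1/3) = 8/3.
Take π_1 proportional to 1; then unnormalized π = (1, 20/3, 160/9). Normalize by dividing by the sum 229/9:
  π = (9/229, 60/229, 160/229).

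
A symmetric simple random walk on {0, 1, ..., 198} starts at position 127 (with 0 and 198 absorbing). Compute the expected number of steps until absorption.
E[τ | X_0 = 127] = 9017

Let v_k = E[τ | X_0 = k]. Boundary: v_0 = v_198 = 0. Recurrence: v_k = 1 + (v_{k-1} + v_{k+1})/2 for 1 ≤ k ≤ 197. The particular solution to v_k − (v_{k-1} + v_{k+1})/2 = 1 is v_k = −k^2. Adding homogeneous solution A + B k and matching boundaries gives v_k = k (198 − k). Substituting k = 127: v_127 = 127 · 71 = 9017.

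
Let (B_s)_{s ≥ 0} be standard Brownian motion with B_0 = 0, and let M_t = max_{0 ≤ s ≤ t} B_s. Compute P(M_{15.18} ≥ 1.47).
P(M_{15.18} ≥ 1.47) = 2·P(B_{15.18} ≥ 1.47) = 2(1 − Φ(1.47/√15.18)) ≈ 0.7060

By the reflection principle for Brownian motion, P(M_t ≥ a) = 2 · P(B_t ≥ a) for a ≥ 0. Since B_t ~ N(0, t), P(B_t ≥ 1.47) = 1 − Φ(1.47/√t) = 1 − Φ(1.47/√15.18) = 1 − Φ(0.3773). So
  P(M_{15.18} ≥ 1.47) = 2(1 − Φ(0.3773)) ≈ 0.7060.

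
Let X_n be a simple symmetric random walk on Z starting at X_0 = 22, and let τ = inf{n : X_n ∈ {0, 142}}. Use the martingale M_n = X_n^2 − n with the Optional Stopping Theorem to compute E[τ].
E[τ] = 2640

M_n = X_n^2 − n is a martingale (since E[X_{n+1}^2 | F_n] = X_n^2 + 1). By OST (τ has finite mean in a bounded region), E[M_τ] = E[M_0] = X_0^2 − 0 = 22^2 = 484. Also E[M_τ] = E[X_τ^2] − E[τ]. The walk exits at 0 or 142, with P(hit 142 first) = 22/142, so E[X_τ^2] = 142^2 · 22/142 + 0 = 3124. Thus E[τ] = E[X_τ^2] − E[M_τ] = 3124 − 484 = 2640 = 22(142 − 22) = 2640.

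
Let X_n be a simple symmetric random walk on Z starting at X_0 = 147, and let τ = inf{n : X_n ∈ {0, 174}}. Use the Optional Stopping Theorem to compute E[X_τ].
E[X_τ] = 147

X_n is a martingale and τ is a bounded-mean stopping time (indeed τ is finite a.s. with bounded expectation since the walk is in a bounded region). By the OST, E[X_τ] = E[X_0] = 147. Equivalently: E[X_τ] = 174 · P(hit 174 first) + 0 · P(hit 0 first) = 174 · (147/174) = 147.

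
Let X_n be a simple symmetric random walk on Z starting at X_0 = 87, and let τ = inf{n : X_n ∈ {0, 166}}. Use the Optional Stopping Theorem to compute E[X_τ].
E[X_τ] = 87

X_n is a martingale and τ is a bounded-mean stopping time (indeed τ is finite a.s. with bounded expectation since the walk is in a bounded region). By the OST, E[X_τ] = E[X_0] = 87. Equivalently: E[X_τ] = 166 · P(hit 166 first) + 0 · P(hit 0 first) = 166 · (87/166) = 87.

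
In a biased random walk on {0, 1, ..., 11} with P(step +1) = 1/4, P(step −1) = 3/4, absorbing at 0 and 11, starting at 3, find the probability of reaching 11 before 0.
P(hit 11 before 0) = (1 − (3)^3) / (1 − (3)^11) = 13/88573

Let u_k denote P(reach 11 before 0 | start at k). Boundary: u_0 = 0, u_11 = 1. Recurrence: u_k = 1/4·u_{k+1} + 3/4·u_{k-1} for 1 ≤ k ≤ 10. Try u_k = A + B·r^k with r = q/p = (3/4)/(1/4) = 3. Substitution satisfies the recurrence; boundary conditions give:
  u_k = (1 − r^k) / (1 − r^N) = (1 − (3)^3) / (1 − (3)^11) = 13/88573.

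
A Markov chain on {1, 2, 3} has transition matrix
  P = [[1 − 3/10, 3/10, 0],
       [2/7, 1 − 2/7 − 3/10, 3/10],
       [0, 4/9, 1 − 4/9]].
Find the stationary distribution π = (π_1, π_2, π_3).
π = (800/2207, 840/2207, 567/2207)

This is a birth-death chain on three states, which satisfies detailed balance: π_1 · P_{12} = π_2 · P_{21} and π_2 · P_{23} = π_3 · P_{32}.
From π_1 · 3/10 = π_2 · 2/7: π_2/π_1 = (3/10)/(2/7) = 21/20.
From π_2 · 3/10 = π_3 · 4/9: π_3/π_2 = (3/10)/(4/9) = 27/40.
Take π_1 proportional to 1; then unnormalized π = (1, 21/20, 567/800). Normalize by dividing by the sum 2207/800:
  π = (800/2207, 840/2207, 567/2207).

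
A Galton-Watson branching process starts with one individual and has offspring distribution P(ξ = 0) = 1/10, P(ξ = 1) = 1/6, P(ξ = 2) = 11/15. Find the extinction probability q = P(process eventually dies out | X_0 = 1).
q = 3/22

The pgf is f(s) = 1/10 + 1/6·s + 11/15·s². The extinction probability q is the smallest fixed point of f in [0, 1]. Setting s = f(s):
  11/15·s² + (1/6 − 1)·s + 1/10 = 0
  11/15·s² − (1/10 + 11/15)·s + 1/10 = 0
which factors as (s − 1)·(11/15·s − 1/10) = 0, giving roots s = 1 and s = (1/10)/(11/15) = 3/22.
Mean offspring μ = 1/6 + 2·11/15 = 49/30 > 1 (supercritical), so q < 1. The extinction probability is the smaller root: q = (1/10)/(11/15) = 3/22.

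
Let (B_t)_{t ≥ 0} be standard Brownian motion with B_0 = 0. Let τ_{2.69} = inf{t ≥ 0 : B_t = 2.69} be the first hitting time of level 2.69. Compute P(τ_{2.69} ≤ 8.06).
P(τ_{2.69} ≤ 8.06) = 2(1 − Φ(2.69/√8.06)) = 2(1 − Φ(0.9475)) ≈ 0.3434

By the reflection principle for standard BM, P(τ_b ≤ t) = 2 · P(B_t ≥ b). Since B_t ~ N(0, t), P(B_t ≥ 2.69) = 1 − Φ(2.69/√t) = 1 − Φ(2.69/√8.06) = 1 − Φ(0.9475) ≈ 0.17169. Doubling: P(τ_{2.69} ≤ 8.06) ≈ 2 · 0.17169 = 0.34338 ≈ 0.3434.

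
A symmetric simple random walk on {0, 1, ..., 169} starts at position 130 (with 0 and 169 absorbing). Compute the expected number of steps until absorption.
E[τ | X_0 = 130] = 5070

Let v_k = E[τ | X_0 = k]. Boundary: v_0 = v_169 = 0. Recurrence: v_k = 1 + (v_{k-1} + v_{k+1})/2 for 1 ≤ k ≤ 168. The particular solution to v_k − (v_{k-1} + v_{k+1})/2 = 1 is v_k = −k^2. Adding homogeneous solution A + B k and matching boundaries gives v_k = k (169 − k). Substituting k = 130: v_130 = 130 · 39 = 5070.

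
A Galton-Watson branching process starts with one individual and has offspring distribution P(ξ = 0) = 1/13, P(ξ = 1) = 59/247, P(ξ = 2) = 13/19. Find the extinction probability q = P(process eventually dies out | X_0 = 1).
q = 19/169

The pgf is f(s) = 1/13 + 59/247·s + 13/19·s². The extinction probability q is the smallest fixed point of f in [0, 1]. Setting s = f(s):
  13/19·s² + (59/247 − 1)·s + 1/13 = 0
  13/19·s² − (1/13 + 13/19)·s + 1/13 = 0
which factors as (s − 1)·(13/19·s − 1/13) = 0, giving roots s = 1 and s = (1/13)/(13/19) = 19/169.
Mean offspring μ = 59/247 + 2·13/19 = 397/247 > 1 (supercritical), so q < 1. The extinction probability is the smaller root: q = (1/13)/(13/19) = 19/169.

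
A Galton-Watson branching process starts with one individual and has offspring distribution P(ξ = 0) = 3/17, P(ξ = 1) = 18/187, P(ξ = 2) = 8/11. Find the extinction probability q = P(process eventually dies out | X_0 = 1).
q = 33/136

The pgf is f(s) = 3/17 + 18/187·s + 8/11·s². The extinction probability q is the smallest fixed point of f in [0, 1]. Setting s = f(s):
  8/11·s² + (18/187 − 1)·s + 3/17 = 0
  8/11·s² − (3/17 + 8/11)·s + 3/17 = 0
which factors as (s − 1)·(8/11·s − 3/17) = 0, giving roots s = 1 and s = (3/17)/(8/11) = 33/136.
Mean offspring μ = 18/187 + 2·8/11 = 290/187 > 1 (supercritical), so q < 1. The extinction probability is the smaller root: q = (3/17)/(8/11) = 33/136.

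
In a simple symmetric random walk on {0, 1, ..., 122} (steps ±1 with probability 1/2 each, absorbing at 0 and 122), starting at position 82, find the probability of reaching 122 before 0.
P(hit 122 before 0) = 82/122 = 41/61

Let u_k = P(hit 122 before 0 | start at k). Then u_0 = 0, u_122 = 1, and u_k = u_{k-1}/2 + u_{k+1}/2 for 1 ≤ k ≤ 121. This harmonic recurrence is solved by u_k = k/122, giving u_82 = 82/122 = 41/61.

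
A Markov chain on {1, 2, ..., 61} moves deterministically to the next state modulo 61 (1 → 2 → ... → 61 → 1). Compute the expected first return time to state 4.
E[T_4 | X_0 = 4] = 61

The chain cycles deterministically, so starting at state 4 it returns in exactly 61 steps. Equivalently, the stationary distribution is uniform π_j = 1/61 for every state j, so by Kac's formula E[T_4] = 1/π_4 = 61.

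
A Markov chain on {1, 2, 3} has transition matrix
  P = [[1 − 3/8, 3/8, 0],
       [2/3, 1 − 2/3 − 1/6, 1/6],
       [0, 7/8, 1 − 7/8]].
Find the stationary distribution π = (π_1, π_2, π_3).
π = (112/187, 63/187, 12/187)

This is a birth-death chain on three states, which satisfies detailed balance: π_1 · P_{12} = π_2 · P_{21} and π_2 · P_{23} = π_3 · P_{32}.
From π_1 · 3/8 = π_2 · 2/3: π_2/π_1 = (3/8)/(2/3) = 9/16.
From π_2 · 1/6 = π_3 · 7/8: π_3/π_2 = (1/6)/(7/8) = 4/21.
Take π_1 proportional to 1; then unnormalized π = (1, 9/16, 3/28). Normalize by dividing by the sum 187/112:
  π = (112/187, 63/187, 12/187).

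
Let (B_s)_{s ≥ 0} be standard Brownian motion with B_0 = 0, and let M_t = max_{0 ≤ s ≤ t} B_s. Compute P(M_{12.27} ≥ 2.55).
P(M_{12.27} ≥ 2.55) = 2·P(B_{12.27} ≥ 2.55) = 2(1 − Φ(2.55/√12.27)) ≈ 0.4666

By the reflection principle for Brownian motion, P(M_t ≥ a) = 2 · P(B_t ≥ a) for a ≥ 0. Since B_t ~ N(0, t), P(B_t ≥ 2.55) = 1 − Φ(2.55/√t) = 1 − Φ(2.55/√12.27) = 1 − Φ(0.7280). So
  P(M_{12.27} ≥ 2.55) = 2(1 − Φ(0.7280)) ≈ 0.4666.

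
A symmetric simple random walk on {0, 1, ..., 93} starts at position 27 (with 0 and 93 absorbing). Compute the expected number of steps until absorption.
E[τ | X_0 = 27] = 1782

Let v_k = E[τ | X_0 = k]. Boundary: v_0 = v_93 = 0. Recurrence: v_k = 1 + (v_{k-1} + v_{k+1})/2 for 1 ≤ k ≤ 92. The particular solution to v_k − (v_{k-1} + v_{k+1})/2 = 1 is v_k = −k^2. Adding homogeneous solution A + B k and matching boundaries gives v_k = k (93 − k). Substituting k = 27: v_27 = 27 · 66 = 1782.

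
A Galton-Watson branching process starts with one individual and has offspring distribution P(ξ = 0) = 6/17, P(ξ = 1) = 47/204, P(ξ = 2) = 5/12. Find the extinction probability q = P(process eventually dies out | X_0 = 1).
q = 72/85

The pgf is f(s) = 6/17 + 47/204·s + 5/12·s². The extinction probability q is the smallest fixed point of f in [0, 1]. Setting s = f(s):
  5/12·s² + (47/204 − 1)·s + 6/17 = 0
  5/12·s² − (6/17 + 5/12)·s + 6/17 = 0
which factors as (s − 1)·(5/12·s − 6/17) = 0, giving roots s = 1 and s = (6/17)/(5/12) = 72/85.
Mean offspring μ = 47/204 + 2·5/12 = 217/204 > 1 (supercritical), so q < 1. The extinction probability is the smaller root: q = (6/17)/(5/12) = 72/85.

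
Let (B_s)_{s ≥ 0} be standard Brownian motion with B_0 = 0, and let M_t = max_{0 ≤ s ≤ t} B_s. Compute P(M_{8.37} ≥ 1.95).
P(M_{8.37} ≥ 1.95) = 2·P(B_{8.37} ≥ 1.95) = 2(1 − Φ(1.95/√8.37)) ≈ 0.5003

By the reflection principle for Brownian motion, P(M_t ≥ a) = 2 · P(B_t ≥ a) for a ≥ 0. Since B_t ~ N(0, t), P(B_t ≥ 1.95) = 1 − Φ(1.95/√t) = 1 − Φ(1.95/√8.37) = 1 − Φ(0.6740). So
  P(M_{8.37} ≥ 1.95) = 2(1 − Φ(0.6740)) ≈ 0.5003.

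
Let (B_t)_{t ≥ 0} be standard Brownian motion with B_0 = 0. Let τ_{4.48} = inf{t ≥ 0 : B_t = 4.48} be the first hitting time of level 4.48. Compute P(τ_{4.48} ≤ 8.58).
P(τ_{4.48} ≤ 8.58) = 2(1 − Φ(4.48/√8.58)) = 2(1 − Φ(1.5294)) ≈ 0.1262

By the reflection principle for standard BM, P(τ_b ≤ t) = 2 · P(B_t ≥ b). Since B_t ~ N(0, t), P(B_t ≥ 4.48) = 1 − Φ(4.48/√t) = 1 − Φ(4.48/√8.58) = 1 − Φ(1.5294) ≈ 0.06308. Doubling: P(τ_{4.48} ≤ 8.58) ≈ 2 · 0.06308 = 0.12616 ≈ 0.1262.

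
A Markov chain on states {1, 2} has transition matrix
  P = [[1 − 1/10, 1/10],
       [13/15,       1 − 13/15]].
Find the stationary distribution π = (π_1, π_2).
π_1 = 26/29, π_2 = 3/29

Solve πP = π with π_1 + π_2 = 1. From πP = π: π_1 · (1 − 1/10) + π_2 · 13/15 = π_1 ⇒ π_2 · 13/15 = π_1 · 1/10 ⇒ π_2/π_1 = (1/10)/(13/15) = 3/26. Together with π_1 + π_2 = 1:
  π_1 = (13/15)/(1/10 + 13/15) = (13/15)/(29/30) = 26/29,
  π_2 = (1/10)/(1/10 + 13/15) = (1/10)/(29/30) = 3/29.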